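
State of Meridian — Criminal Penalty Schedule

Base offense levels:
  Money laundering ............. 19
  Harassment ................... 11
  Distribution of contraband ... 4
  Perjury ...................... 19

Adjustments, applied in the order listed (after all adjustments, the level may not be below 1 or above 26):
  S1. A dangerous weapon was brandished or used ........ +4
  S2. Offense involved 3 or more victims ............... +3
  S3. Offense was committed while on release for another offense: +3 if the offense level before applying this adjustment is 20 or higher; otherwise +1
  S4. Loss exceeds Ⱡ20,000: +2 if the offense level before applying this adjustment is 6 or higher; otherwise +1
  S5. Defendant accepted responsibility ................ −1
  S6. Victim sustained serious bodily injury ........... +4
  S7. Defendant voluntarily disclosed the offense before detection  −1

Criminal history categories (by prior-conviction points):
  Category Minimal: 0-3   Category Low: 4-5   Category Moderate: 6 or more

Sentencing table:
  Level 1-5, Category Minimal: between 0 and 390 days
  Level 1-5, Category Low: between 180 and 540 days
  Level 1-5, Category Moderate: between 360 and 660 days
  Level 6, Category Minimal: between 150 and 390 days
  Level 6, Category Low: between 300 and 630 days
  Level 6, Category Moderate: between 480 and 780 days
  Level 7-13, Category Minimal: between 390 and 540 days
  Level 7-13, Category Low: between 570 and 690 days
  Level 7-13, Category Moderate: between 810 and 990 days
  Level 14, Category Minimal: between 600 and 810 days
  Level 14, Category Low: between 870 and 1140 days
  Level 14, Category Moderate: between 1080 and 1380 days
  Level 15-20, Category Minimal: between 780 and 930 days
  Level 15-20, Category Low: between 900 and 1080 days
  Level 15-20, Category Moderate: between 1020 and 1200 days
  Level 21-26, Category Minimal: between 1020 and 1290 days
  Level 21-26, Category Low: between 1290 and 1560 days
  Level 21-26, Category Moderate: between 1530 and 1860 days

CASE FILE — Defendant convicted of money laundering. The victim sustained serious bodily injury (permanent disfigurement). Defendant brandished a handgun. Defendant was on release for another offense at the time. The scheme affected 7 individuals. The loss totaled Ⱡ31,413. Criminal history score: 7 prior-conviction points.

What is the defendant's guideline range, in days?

Base offense level for money laundering: 19.
S1 applies: 19 + 4 = 23.
S2 applies: 23 + 3 = 26.
S3 applies (level before this adjustment is 26 ≥ 20, so +3): 26 + 3 = 29.
S4 applies (level before this adjustment is 29 ≥ 6, so +2): 29 + 2 = 31.
S5 does not apply.
S6 applies: 31 + 4 = 35.
Level 35 exceeds the maximum of 26; capped at 26.
Final offense level: 26.
Criminal history: 7 prior points → Category Moderate (6+).
Level 26 falls in the 21-26 band.
Grid: Level 21-26 × Category Moderate = 1530-1860 days.

1530-1860 days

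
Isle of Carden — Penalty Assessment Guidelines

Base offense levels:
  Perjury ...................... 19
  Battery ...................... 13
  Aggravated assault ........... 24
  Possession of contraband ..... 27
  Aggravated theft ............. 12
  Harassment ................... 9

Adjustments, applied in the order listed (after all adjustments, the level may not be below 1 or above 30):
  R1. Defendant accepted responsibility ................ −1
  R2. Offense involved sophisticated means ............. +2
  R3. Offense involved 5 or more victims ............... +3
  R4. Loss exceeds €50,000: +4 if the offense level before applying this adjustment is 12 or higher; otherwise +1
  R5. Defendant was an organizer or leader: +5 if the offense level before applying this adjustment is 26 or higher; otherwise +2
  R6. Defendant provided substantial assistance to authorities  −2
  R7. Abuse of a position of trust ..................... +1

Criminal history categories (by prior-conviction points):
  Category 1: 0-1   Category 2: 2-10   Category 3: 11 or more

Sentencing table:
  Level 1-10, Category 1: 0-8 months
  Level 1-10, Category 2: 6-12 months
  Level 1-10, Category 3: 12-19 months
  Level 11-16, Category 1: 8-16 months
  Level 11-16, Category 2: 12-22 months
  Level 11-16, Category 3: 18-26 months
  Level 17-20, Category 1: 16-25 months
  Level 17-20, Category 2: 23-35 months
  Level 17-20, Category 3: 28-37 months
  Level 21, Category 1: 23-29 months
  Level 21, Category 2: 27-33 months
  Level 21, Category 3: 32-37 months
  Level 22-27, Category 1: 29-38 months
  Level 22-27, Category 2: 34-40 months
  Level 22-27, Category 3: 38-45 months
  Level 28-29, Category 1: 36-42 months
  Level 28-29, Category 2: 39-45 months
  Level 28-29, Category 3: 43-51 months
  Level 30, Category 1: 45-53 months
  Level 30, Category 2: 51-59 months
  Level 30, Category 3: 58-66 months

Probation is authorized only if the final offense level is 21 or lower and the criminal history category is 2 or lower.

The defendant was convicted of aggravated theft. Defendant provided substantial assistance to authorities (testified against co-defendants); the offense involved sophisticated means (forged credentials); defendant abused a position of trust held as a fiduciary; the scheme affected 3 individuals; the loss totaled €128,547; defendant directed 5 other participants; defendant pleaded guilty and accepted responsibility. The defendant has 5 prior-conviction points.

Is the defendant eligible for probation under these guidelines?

Yes

Base offense level for aggravated theft: 12.
R1 applies: 12 − 1 = 11.
R2 applies: 11 + 2 = 13.
R4 applies (level before this adjustment is 13 ≥ 12, so +4): 13 + 4 = 17.
R5 applies (level before this adjustment is 17 < 26, so +2): 17 + 2 = 19.
R6 applies: 19 − 2 = 17.
R7 applies: 17 + 1 = 18.
Final offense level: 18.
Criminal history: 5 prior points → Category 2 (2-10).
Level 18 falls in the 17-20 band.
Grid: Level 17-20 × Category 2 = 23-35 months.
Probation check: level 18 ≤ 21 and category 2 ≤ 2 → eligible.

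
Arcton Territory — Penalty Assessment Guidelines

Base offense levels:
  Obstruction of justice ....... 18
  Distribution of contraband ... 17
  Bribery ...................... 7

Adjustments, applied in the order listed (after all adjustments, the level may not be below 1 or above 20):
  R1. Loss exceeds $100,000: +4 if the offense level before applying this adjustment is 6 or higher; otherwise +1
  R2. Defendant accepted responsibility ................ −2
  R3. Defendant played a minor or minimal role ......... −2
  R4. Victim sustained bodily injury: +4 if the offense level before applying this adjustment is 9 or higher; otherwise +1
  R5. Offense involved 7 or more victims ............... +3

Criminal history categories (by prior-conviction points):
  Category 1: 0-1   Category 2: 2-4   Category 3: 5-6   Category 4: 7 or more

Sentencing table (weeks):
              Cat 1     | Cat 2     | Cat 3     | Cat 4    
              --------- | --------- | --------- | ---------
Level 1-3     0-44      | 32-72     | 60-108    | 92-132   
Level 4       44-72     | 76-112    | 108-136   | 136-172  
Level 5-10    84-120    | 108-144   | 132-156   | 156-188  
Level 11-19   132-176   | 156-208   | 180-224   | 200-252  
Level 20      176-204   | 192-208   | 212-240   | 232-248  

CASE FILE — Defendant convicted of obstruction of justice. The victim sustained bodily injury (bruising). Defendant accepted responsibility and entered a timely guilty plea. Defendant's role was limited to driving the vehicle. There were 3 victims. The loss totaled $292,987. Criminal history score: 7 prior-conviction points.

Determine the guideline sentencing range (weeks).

Base offense level for obstruction of justice: 18.
R1 applies (level before this adjustment is 18 ≥ 6, so +4): 18 + 4 = 22.
R2 applies: 22 − 2 = 20.
R3 applies: 20 − 2 = 18.
R4 applies (level before this adjustment is 18 ≥ 9, so +4): 18 + 4 = 22.
R5 does not apply.
Level 22 exceeds the maximum of 20; capped at 20.
Final offense level: 20.
Criminal history: 7 prior points → Category 4 (7+).
Level 20 falls in the 20 band.
Grid: Level 20 × Category 4 = 232-248 weeks.

232-248 weeks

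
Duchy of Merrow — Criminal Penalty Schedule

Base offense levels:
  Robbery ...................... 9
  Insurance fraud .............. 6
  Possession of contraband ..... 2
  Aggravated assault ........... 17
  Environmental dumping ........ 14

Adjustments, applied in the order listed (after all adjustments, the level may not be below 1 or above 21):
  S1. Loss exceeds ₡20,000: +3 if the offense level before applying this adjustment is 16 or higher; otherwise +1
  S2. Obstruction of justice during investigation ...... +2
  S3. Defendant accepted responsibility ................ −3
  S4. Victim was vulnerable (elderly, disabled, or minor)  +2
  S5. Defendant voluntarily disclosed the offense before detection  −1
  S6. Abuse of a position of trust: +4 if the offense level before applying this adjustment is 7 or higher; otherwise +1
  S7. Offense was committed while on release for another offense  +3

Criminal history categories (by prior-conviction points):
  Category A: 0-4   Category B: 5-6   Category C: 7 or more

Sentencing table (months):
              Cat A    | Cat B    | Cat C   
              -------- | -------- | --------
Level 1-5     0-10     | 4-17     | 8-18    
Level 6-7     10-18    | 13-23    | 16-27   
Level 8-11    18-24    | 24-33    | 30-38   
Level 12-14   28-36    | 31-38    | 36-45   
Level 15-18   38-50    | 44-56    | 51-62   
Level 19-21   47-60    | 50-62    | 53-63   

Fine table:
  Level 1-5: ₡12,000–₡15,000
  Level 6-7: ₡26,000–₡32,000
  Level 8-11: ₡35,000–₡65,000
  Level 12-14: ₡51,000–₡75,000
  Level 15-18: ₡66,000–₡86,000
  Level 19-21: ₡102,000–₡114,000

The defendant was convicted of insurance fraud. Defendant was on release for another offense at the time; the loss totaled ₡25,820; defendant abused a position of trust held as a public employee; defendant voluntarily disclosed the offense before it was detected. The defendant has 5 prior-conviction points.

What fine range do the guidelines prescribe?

₡35,000–₡65,000

Base offense level for insurance fraud: 6.
S1 applies (level before this adjustment is 6 < 16, so +1): 6 + 1 = 7.
S5 applies: 7 − 1 = 6.
S6 applies (level before this adjustment is 6 < 7, so +1): 6 + 1 = 7.
S7 applies: 7 + 3 = 10.
Final offense level: 10.
Level 10 falls in the 8-11 band.
Fine table: Level 8-11 → ₡35,000–₡65,000.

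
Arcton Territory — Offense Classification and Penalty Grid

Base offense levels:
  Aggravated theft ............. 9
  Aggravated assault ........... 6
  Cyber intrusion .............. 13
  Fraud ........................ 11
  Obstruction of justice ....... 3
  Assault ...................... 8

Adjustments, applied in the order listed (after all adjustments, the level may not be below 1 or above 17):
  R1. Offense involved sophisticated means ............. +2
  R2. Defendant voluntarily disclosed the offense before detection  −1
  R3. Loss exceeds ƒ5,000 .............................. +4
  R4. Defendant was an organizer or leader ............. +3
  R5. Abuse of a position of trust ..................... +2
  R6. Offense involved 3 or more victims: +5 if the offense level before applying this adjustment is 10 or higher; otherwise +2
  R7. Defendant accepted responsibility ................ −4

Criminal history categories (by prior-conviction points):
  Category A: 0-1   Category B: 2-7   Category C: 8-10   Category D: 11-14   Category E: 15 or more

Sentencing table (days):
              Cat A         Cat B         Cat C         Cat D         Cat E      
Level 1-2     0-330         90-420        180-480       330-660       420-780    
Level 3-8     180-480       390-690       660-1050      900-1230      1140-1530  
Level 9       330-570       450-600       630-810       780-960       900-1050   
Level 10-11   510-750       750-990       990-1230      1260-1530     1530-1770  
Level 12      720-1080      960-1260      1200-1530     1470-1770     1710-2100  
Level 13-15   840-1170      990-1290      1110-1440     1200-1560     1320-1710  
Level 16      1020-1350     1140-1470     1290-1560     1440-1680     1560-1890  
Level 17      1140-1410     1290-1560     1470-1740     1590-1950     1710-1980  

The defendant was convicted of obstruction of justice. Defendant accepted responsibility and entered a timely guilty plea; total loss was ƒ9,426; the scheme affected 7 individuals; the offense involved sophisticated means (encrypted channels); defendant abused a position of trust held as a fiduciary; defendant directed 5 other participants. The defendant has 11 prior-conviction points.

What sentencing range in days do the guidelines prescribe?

1200-1560 days

Base offense level for obstruction of justice: 3.
R1 applies: 3 + 2 = 5.
R2 does not apply.
R3 applies: 5 + 4 = 9.
R4 applies: 9 + 3 = 12.
R5 applies: 12 + 2 = 14.
R6 applies (level before this adjustment is 14 ≥ 10, so +5): 14 + 5 = 19.
R7 applies: 19 − 4 = 15.
Final offense level: 15.
Criminal history: 11 prior points → Category D (11-14).
Level 15 falls in the 13-15 band.
Grid: Level 13-15 × Category D = 1200-1560 days.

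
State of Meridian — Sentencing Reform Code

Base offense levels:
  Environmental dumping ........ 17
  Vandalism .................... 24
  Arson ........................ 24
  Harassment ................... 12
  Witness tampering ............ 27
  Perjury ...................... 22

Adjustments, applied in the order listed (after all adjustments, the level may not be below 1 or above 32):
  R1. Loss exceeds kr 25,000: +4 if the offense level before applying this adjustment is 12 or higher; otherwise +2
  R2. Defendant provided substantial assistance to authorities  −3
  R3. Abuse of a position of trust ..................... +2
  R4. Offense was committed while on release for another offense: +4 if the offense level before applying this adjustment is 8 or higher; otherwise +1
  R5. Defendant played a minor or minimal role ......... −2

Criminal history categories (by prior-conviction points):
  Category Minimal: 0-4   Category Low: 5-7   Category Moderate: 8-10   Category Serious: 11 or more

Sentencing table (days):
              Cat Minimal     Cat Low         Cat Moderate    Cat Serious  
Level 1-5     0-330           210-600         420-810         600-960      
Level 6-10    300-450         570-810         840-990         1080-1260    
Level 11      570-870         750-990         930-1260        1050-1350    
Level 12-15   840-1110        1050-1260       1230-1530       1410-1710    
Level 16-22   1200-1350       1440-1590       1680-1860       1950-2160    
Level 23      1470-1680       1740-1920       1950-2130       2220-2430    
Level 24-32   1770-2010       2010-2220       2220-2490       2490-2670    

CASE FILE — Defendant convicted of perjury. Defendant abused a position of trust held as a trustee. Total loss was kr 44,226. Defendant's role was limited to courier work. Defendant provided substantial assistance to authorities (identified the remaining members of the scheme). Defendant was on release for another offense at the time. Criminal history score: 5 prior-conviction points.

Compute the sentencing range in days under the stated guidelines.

2010-2220 days

Base offense level for perjury: 22.
R1 applies (level before this adjustment is 22 ≥ 12, so +4): 22 + 4 = 26.
R2 applies: 26 − 3 = 23.
R3 applies: 23 + 2 = 25.
R4 applies (level before this adjustment is 25 ≥ 8, so +4): 25 + 4 = 29.
R5 applies: 29 − 2 = 27.
Final offense level: 27.
Criminal history: 5 prior points → Category Low (5-7).
Level 27 falls in the 24-32 band.
Grid: Level 24-32 × Category Low = 2010-2220 days.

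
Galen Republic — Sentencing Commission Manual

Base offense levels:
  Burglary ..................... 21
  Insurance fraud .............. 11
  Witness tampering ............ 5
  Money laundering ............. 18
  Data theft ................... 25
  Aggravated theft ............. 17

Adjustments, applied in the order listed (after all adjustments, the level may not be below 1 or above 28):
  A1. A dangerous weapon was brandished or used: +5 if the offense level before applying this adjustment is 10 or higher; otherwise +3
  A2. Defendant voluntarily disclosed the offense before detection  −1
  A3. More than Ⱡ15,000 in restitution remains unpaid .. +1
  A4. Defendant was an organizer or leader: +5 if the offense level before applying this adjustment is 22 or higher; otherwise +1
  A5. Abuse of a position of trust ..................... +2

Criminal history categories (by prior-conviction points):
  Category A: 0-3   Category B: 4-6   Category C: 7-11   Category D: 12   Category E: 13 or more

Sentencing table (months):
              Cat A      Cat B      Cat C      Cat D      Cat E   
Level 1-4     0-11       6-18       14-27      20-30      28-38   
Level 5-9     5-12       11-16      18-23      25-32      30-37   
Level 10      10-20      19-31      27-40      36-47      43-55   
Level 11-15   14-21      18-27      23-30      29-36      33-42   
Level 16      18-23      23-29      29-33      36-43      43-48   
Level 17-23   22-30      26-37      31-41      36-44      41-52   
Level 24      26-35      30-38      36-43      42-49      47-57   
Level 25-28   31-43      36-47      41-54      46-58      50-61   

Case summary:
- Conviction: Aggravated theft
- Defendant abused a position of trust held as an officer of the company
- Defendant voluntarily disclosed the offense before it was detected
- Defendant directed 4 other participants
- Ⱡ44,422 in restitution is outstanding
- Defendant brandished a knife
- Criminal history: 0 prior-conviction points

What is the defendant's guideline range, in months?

Base offense level for aggravated theft: 17.
A1 applies (level before this adjustment is 17 ≥ 10, so +5): 17 + 5 = 22.
A2 applies: 22 − 1 = 21.
A3 applies: 21 + 1 = 22.
A4 applies (level before this adjustment is 22 ≥ 22, so +5): 22 + 5 = 27.
A5 applies: 27 + 2 = 29.
Level 29 exceeds the maximum of 28; capped at 28.
Final offense level: 28.
Criminal history: 0 prior points → Category A (0-3).
Level 28 falls in the 25-28 band.
Grid: Level 25-28 × Category A = 31-43 months.

31-43 months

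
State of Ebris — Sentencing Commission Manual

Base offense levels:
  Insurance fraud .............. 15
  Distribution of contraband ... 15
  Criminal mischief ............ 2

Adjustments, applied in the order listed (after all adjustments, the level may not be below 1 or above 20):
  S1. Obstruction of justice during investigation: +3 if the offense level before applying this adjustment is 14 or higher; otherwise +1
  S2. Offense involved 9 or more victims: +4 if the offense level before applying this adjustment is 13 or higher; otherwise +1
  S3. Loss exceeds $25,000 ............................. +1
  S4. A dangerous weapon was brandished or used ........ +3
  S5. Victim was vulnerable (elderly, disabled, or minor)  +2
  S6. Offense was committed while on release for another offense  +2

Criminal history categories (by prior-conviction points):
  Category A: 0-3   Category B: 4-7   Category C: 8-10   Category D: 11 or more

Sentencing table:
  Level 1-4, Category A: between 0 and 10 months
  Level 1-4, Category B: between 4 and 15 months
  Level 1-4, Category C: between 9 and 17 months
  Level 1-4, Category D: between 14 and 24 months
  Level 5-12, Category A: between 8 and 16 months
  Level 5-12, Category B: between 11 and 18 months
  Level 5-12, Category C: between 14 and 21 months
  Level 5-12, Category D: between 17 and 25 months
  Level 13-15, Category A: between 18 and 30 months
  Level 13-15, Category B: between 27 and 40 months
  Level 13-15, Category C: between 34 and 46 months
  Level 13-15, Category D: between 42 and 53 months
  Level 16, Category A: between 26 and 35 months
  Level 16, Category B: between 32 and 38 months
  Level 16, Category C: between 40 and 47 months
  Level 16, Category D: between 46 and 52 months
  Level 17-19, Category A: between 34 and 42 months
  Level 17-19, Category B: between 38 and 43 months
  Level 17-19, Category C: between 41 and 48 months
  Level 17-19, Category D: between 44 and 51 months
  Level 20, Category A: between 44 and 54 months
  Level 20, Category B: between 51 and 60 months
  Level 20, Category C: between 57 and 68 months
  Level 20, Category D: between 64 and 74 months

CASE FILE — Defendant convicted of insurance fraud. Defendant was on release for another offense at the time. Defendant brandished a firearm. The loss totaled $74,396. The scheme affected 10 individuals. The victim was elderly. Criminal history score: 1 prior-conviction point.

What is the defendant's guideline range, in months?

Base offense level for insurance fraud: 15.
S2 applies (level before this adjustment is 15 ≥ 13, so +4): 15 + 4 = 19.
S3 applies: 19 + 1 = 20.
S4 applies: 20 + 3 = 23.
S5 applies: 23 + 2 = 25.
S6 applies: 25 + 2 = 27.
Level 27 exceeds the maximum of 20; capped at 20.
Final offense level: 20.
Criminal history: 1 prior point → Category A (0-3).
Level 20 falls in the 20 band.
Grid: Level 20 × Category A = 44-54 months.

44-54 months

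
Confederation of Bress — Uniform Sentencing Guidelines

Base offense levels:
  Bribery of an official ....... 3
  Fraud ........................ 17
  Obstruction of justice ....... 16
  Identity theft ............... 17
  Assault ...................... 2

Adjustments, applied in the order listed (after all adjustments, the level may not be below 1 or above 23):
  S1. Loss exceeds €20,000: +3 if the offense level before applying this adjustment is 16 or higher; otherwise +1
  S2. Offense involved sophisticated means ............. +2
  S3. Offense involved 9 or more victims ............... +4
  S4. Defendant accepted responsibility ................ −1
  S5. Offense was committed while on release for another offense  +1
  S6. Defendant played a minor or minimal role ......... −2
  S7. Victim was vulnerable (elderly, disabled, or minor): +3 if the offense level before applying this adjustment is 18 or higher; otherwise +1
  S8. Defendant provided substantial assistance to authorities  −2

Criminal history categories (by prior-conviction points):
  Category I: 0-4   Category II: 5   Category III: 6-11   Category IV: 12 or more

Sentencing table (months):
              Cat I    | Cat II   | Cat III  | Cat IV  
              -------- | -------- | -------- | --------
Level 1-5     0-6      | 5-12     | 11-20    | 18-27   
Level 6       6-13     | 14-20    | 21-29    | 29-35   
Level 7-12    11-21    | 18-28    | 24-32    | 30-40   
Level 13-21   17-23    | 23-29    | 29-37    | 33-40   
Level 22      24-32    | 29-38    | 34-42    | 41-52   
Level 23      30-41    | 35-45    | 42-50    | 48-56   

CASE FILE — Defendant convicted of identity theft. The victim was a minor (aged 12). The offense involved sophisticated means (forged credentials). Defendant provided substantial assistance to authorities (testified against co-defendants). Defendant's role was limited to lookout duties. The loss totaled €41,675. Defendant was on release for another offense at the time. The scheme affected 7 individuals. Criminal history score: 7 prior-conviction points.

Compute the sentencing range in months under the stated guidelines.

Base offense level for identity theft: 17.
S1 applies (level before this adjustment is 17 ≥ 16, so +3): 17 + 3 = 20.
S2 applies: 20 + 2 = 22.
S5 applies: 22 + 1 = 23.
S6 applies: 23 − 2 = 21.
S7 applies (level before this adjustment is 21 ≥ 18, so +3): 21 + 3 = 24.
S8 applies: 24 − 2 = 22.
Final offense level: 22.
Criminal history: 7 prior points → Category III (6-11).
Level 22 falls in the 22 band.
Grid: Level 22 × Category III = 34-42 months.

34-42 months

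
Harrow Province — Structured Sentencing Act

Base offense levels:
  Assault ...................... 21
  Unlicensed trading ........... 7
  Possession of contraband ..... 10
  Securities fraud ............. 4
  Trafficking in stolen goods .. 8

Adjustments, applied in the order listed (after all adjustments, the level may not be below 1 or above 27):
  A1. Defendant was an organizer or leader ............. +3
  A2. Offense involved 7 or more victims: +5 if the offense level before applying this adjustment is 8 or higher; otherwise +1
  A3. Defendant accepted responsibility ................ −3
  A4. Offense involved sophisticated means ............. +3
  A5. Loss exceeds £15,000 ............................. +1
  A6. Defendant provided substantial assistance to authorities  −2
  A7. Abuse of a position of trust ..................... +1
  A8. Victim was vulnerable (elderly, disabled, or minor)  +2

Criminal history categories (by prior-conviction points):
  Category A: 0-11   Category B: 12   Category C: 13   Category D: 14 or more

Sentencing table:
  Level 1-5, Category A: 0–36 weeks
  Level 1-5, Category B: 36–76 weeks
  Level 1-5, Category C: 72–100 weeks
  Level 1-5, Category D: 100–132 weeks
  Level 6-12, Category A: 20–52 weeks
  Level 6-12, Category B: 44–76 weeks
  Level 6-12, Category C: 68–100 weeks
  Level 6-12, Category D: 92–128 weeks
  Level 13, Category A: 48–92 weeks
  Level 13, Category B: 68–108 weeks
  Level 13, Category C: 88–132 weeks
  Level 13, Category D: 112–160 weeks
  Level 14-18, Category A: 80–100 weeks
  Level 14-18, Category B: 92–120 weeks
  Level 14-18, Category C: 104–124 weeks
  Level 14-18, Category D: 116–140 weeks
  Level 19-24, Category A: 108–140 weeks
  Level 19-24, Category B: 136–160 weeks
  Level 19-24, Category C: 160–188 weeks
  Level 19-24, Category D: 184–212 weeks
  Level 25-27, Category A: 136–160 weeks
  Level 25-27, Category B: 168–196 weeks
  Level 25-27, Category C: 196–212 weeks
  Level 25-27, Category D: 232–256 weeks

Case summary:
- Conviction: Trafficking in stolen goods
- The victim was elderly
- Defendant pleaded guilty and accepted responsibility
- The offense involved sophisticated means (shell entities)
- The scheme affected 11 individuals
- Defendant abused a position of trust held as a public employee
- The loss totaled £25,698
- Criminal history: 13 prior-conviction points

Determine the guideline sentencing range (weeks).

104-124 weeks

Base offense level for trafficking in stolen goods: 8.
A2 applies (level before this adjustment is 8 ≥ 8, so +5): 8 + 5 = 13.
A3 applies: 13 − 3 = 10.
A4 applies: 10 + 3 = 13.
A5 applies: 13 + 1 = 14.
A6 does not apply.
A7 applies: 14 + 1 = 15.
A8 applies: 15 + 2 = 17.
Final offense level: 17.
Criminal history: 13 prior points → Category C (13).
Level 17 falls in the 14-18 band.
Grid: Level 14-18 × Category C = 104-124 weeks.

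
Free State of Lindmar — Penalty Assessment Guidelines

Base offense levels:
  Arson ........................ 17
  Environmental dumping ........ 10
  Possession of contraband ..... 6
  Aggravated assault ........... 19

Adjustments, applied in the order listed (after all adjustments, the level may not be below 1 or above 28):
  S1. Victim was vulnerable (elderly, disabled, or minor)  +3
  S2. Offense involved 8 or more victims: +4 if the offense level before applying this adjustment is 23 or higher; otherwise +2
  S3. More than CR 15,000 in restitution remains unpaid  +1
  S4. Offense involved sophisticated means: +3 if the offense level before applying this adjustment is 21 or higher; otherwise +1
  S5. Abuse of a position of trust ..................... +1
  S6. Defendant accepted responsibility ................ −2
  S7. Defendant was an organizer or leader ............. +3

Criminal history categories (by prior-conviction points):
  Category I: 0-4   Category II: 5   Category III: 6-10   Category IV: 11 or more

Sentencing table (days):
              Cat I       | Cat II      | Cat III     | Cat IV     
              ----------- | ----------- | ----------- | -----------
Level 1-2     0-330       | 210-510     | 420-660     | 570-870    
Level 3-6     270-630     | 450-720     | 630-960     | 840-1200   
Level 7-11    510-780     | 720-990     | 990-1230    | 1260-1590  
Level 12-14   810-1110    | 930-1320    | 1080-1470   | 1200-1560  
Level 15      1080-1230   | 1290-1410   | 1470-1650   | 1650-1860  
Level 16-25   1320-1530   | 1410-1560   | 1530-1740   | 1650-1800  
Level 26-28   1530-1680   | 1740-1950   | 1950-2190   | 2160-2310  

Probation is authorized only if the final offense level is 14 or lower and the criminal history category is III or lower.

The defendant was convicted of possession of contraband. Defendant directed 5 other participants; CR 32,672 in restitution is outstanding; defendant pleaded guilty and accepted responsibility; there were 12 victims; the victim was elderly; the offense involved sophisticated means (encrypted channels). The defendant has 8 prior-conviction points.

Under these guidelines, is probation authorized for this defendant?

Base offense level for possession of contraband: 6.
S1 applies: 6 + 3 = 9.
S2 applies (level before this adjustment is 9 < 23, so +2): 9 + 2 = 11.
S3 applies: 11 + 1 = 12.
S4 applies (level before this adjustment is 12 < 21, so +1): 12 + 1 = 13.
S5 does not apply.
S6 applies: 13 − 2 = 11.
S7 applies: 11 + 3 = 14.
Final offense level: 14.
Criminal history: 8 prior points → Category III (6-10).
Level 14 falls in the 12-14 band.
Grid: Level 12-14 × Category III = 1080-1470 days.
Probation check: level 14 ≤ 14 and category III ≤ III → eligible.

Yes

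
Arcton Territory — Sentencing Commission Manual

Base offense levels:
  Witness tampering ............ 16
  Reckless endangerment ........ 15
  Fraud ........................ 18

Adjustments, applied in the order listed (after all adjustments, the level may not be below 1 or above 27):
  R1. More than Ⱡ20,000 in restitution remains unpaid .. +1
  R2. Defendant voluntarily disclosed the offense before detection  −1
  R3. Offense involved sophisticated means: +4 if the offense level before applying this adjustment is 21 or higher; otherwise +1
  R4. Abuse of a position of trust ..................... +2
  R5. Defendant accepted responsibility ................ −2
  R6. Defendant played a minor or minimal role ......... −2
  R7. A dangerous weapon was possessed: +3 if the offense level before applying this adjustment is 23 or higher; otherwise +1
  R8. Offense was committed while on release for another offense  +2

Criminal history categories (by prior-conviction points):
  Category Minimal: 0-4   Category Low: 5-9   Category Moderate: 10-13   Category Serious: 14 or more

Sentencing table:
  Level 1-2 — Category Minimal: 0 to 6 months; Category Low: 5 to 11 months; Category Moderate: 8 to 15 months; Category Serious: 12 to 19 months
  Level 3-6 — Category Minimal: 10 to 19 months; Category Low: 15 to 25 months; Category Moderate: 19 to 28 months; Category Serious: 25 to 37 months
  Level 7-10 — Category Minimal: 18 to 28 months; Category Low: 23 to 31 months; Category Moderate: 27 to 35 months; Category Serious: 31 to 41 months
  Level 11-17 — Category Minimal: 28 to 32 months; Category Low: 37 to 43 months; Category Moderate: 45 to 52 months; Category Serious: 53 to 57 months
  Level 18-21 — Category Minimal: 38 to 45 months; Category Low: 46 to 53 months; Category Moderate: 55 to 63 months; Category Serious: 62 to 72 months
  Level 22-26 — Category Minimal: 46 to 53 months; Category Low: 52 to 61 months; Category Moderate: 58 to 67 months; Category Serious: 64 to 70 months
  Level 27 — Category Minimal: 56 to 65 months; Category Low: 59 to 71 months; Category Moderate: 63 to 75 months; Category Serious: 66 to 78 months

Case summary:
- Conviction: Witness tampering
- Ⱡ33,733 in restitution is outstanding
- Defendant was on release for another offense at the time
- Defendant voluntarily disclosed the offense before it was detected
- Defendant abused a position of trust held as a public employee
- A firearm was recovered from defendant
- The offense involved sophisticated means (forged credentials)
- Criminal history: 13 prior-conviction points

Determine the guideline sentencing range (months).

58-67 months

Base offense level for witness tampering: 16.
R1 applies: 16 + 1 = 17.
R2 applies: 17 − 1 = 16.
R3 applies (level before this adjustment is 16 < 21, so +1): 16 + 1 = 17.
R4 applies: 17 + 2 = 19.
R5 does not apply.
R6 does not apply.
R7 applies (level before this adjustment is 19 < 23, so +1): 19 + 1 = 20.
R8 applies: 20 + 2 = 22.
Final offense level: 22.
Criminal history: 13 prior points → Category Moderate (10-13).
Level 22 falls in the 22-26 band.
Grid: Level 22-26 × Category Moderate = 58-67 months.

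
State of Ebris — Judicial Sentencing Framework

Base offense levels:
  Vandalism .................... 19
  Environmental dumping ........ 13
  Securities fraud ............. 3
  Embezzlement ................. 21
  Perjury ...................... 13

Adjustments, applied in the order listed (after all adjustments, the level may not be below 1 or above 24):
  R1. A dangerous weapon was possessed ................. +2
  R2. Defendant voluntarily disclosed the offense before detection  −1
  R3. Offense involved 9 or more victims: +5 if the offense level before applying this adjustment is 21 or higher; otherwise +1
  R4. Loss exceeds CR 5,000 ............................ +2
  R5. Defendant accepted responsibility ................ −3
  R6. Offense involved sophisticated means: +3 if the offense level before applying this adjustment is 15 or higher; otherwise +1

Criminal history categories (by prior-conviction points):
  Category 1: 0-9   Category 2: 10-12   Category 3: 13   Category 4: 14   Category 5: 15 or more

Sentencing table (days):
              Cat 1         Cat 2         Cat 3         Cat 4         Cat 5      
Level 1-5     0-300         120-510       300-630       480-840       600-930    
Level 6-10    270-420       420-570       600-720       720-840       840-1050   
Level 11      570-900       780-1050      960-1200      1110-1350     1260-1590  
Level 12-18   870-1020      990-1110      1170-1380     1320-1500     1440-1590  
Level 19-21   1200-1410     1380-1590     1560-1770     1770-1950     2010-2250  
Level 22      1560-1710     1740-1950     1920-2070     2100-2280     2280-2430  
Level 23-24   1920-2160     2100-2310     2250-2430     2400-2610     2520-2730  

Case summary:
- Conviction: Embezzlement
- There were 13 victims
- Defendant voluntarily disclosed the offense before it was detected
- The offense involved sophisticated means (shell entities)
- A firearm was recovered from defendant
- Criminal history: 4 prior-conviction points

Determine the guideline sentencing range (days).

Base offense level for embezzlement: 21.
R1 applies: 21 + 2 = 23.
R2 applies: 23 − 1 = 22.
R3 applies (level before this adjustment is 22 ≥ 21, so +5): 22 + 5 = 27.
R4 does not apply.
R5 does not apply.
R6 applies (level before this adjustment is 27 ≥ 15, so +3): 27 + 3 = 30.
Level 30 exceeds the maximum of 24; capped at 24.
Final offense level: 24.
Criminal history: 4 prior points → Category 1 (0-9).
Level 24 falls in the 23-24 band.
Grid: Level 23-24 × Category 1 = 1920-2160 days.

1920-2160 days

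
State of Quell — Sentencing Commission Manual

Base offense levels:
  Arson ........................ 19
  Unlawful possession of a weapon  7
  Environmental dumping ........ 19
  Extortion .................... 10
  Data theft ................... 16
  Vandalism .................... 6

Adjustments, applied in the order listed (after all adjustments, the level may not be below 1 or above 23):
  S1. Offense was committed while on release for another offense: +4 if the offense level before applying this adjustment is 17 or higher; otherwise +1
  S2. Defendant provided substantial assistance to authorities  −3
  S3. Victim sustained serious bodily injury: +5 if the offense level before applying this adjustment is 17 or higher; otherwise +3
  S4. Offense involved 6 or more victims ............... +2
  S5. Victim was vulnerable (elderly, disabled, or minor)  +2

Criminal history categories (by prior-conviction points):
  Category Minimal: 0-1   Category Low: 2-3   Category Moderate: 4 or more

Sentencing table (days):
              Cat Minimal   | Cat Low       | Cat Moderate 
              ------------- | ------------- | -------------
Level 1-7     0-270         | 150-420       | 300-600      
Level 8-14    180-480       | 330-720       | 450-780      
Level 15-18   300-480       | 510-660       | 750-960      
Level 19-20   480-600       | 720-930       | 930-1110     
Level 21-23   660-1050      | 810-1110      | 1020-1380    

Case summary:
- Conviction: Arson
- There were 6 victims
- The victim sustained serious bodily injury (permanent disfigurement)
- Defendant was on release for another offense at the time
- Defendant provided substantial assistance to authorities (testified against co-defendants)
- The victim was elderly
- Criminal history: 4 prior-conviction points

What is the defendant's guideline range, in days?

Base offense level for arson: 19.
S1 applies (level before this adjustment is 19 ≥ 17, so +4): 19 + 4 = 23.
S2 applies: 23 − 3 = 20.
S3 applies (level before this adjustment is 20 ≥ 17, so +5): 20 + 5 = 25.
S4 applies: 25 + 2 = 27.
S5 applies: 27 + 2 = 29.
Level 29 exceeds the maximum of 23; capped at 23.
Final offense level: 23.
Criminal history: 4 prior points → Category Moderate (4+).
Level 23 falls in the 21-23 band.
Grid: Level 21-23 × Category Moderate = 1020-1380 days.

1020-1380 days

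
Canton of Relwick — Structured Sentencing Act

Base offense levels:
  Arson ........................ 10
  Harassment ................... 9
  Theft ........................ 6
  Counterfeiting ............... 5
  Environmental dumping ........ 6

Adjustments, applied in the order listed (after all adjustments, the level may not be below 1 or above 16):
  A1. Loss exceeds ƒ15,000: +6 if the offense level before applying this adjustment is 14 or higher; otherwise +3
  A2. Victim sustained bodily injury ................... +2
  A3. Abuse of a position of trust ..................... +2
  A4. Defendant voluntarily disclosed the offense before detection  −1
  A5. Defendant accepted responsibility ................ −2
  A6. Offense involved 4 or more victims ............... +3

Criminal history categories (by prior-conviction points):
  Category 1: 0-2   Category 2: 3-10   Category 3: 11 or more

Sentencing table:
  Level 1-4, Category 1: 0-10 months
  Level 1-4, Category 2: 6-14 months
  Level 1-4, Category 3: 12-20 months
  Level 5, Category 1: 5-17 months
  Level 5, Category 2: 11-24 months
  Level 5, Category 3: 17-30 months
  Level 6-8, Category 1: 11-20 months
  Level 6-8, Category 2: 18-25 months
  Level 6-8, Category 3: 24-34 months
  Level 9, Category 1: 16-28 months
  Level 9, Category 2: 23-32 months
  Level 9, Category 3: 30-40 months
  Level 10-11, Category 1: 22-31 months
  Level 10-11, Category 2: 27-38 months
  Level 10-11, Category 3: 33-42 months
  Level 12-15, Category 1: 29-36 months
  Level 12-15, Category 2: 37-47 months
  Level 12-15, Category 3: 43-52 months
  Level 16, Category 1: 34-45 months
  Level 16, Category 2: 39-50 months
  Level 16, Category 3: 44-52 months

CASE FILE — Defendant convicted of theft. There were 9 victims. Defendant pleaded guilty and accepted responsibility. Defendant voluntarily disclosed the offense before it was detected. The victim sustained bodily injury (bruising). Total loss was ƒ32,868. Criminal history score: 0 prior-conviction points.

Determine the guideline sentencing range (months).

22-31 months

Base offense level for theft: 6.
A1 applies (level before this adjustment is 6 < 14, so +3): 6 + 3 = 9.
A2 applies: 9 + 2 = 11.
A4 applies: 11 − 1 = 10.
A5 applies: 10 − 2 = 8.
A6 applies: 8 + 3 = 11.
Final offense level: 11.
Criminal history: 0 prior points → Category 1 (0-2).
Level 11 falls in the 10-11 band.
Grid: Level 10-11 × Category 1 = 22-31 months.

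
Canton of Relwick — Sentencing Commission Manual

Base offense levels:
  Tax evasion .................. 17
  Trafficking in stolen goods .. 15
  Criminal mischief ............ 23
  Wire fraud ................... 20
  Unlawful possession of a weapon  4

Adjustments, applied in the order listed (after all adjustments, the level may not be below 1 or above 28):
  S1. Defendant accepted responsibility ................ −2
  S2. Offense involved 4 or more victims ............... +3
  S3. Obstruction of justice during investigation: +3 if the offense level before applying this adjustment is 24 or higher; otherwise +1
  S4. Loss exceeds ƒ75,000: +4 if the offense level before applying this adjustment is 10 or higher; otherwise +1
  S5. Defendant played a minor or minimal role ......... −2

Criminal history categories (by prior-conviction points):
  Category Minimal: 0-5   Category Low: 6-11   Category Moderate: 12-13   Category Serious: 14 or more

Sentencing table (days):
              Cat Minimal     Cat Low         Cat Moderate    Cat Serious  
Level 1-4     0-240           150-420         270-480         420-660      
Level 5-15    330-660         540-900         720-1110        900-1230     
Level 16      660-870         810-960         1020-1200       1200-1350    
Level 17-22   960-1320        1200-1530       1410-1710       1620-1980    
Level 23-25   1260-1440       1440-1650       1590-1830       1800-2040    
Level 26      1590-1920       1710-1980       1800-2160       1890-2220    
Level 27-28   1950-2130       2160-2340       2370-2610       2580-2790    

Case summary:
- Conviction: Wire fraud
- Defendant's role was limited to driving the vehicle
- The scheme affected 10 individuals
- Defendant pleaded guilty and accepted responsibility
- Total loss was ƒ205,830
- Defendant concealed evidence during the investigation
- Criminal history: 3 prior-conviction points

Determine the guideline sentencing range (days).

1260-1440 days

Base offense level for wire fraud: 20.
S1 applies: 20 − 2 = 18.
S2 applies: 18 + 3 = 21.
S3 applies (level before this adjustment is 21 < 24, so +1): 21 + 1 = 22.
S4 applies (level before this adjustment is 22 ≥ 10, so +4): 22 + 4 = 26.
S5 applies: 26 − 2 = 24.
Final offense level: 24.
Criminal history: 3 prior points → Category Minimal (0-5).
Level 24 falls in the 23-25 band.
Grid: Level 23-25 × Category Minimal = 1260-1440 days.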